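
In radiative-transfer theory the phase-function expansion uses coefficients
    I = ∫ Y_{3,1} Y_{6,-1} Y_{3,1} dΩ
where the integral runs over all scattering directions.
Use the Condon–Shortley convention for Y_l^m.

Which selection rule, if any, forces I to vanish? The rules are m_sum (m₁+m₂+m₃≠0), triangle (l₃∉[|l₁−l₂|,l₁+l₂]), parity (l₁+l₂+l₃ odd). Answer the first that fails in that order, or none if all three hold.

azimuthal sum: 1 − 1 + 1 = 1  ✗
3 ≤ 3 ≤ 9 (triangle on l)
L = 3 + 6 + 3 = 12 (even)

m_sum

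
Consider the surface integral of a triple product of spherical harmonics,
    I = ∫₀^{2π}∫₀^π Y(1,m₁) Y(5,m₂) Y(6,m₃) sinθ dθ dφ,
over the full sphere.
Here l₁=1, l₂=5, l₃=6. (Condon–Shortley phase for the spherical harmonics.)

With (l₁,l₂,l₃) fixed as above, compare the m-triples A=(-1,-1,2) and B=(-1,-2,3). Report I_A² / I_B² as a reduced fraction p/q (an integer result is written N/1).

7/9

Shared (l₁,l₂,l₃)=(1,5,6): N and (l;000)² cancel in I_A²/I_B².
A: Δ = 0!·2!·10!/13! = 1/858; Racah Σ t=0..0: t=0:+1/34560 = 1/34560; ⇒ 3j(1 5 6; -1 -1 2)² = 14/429, sgn +1
B: Δ = 0!·2!·10!/13! = 1/858; Racah Σ t=0..0: t=0:+1/60480 = 1/60480; ⇒ 3j(1 5 6; -1 -2 3)² = 6/143, sgn -1
I_A²/I_B² = (14/429)/(6/143) = 7/9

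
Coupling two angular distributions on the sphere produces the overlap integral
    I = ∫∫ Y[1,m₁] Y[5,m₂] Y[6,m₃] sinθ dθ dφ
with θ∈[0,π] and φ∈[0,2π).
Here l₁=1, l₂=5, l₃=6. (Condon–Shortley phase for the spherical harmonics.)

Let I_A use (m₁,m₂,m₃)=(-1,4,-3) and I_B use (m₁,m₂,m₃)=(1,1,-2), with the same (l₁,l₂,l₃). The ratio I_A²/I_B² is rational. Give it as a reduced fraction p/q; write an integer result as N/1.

Shared (l₁,l₂,l₃)=(1,5,6): N and (l;000)² cancel in I_A²/I_B².
A: Δ = 0!·2!·10!/13! = 1/858; Racah Σ t=0..0: t=0:+1/725760 = 1/725760; ⇒ 3j(1 5 6; -1 4 -3)² = 1/286, sgn -1
B: Δ = 0!·2!·10!/13! = 1/858; Racah Σ t=0..0: t=0:+1/34560 = 1/34560; ⇒ 3j(1 5 6; 1 1 -2)² = 14/429, sgn +1
I_A²/I_B² = (1/286)/(14/429) = 3/28

3/28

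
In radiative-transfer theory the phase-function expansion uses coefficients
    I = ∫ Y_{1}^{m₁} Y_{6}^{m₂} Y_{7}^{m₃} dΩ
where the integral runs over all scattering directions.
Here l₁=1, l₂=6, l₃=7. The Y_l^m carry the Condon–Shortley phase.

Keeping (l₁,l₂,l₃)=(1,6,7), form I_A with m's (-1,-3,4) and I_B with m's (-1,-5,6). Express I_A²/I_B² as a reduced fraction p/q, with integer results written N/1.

55/78

Same 1,6,7: normalisation and zero-m 3j drop out of the ratio.
A: Δ: 0! 2! 12! / 15! → 1/1365; sum: t=0:+1/4354560 = 1/4354560; 3j²(1 6 7; -1 -3 4) = Δ·Π!·Σ² = 11/273  (sign -1)
B: Δ: 0! 2! 12! / 15! → 1/1365; sum: t=0:+1/79833600 = 1/79833600; 3j²(1 6 7; -1 -5 6) = Δ·Π!·Σ² = 2/35  (sign -1)
I_A²/I_B² = (11/273)/(2/35) = 55/78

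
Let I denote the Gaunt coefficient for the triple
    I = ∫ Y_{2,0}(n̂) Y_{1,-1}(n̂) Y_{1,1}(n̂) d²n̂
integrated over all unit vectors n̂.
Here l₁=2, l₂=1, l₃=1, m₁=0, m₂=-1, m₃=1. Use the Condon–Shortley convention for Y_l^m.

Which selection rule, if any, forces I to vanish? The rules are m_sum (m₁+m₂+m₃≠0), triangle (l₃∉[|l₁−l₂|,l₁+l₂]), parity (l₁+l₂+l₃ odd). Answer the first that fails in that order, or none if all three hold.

none

azimuthal sum: 0 − 1 + 1 = 0  ✓
1 ≤ 1 ≤ 3 (triangle on l)  ✓
L = 2 + 1 + 1 = 4 (even)  ✓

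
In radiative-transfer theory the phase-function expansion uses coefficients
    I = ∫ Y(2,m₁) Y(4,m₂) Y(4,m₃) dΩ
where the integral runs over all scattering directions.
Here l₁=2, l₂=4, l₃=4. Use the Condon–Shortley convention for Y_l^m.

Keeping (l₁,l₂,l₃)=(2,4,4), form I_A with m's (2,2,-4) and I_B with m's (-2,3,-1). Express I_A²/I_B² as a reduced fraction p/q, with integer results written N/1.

4/9

l's match ⇒ only the (l;m) 3-j factors differ between A and B.
A: triangle coeff Δ(2,4,4) = 1/13860; Σ_t [0,0]: t=0:+1/2880 = 1/2880; (3j)²=2/165 [(2 4 4; 2 2 -4)], sign=+1
B: triangle coeff Δ(2,4,4) = 1/13860; Σ_t [2,2]: t=2:+1/480 = 1/480; (3j)²=3/110 [(2 4 4; -2 3 -1)], sign=-1
I_A²/I_B² = (2/165)/(3/110) = 4/9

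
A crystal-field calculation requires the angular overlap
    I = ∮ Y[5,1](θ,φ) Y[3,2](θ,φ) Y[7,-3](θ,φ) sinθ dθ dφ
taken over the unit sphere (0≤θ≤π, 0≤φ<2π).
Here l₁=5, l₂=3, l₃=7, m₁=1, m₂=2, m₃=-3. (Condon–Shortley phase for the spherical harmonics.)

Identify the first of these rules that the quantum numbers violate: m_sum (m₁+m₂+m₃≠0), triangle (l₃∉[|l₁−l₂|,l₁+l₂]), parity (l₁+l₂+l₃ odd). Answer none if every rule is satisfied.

parity

azimuthal sum: 1 + 2 − 3 = 0  ✓
2 ≤ 7 ≤ 8 (triangle on l)  ✓
L = 5 + 3 + 7 = 15 (odd)  ✗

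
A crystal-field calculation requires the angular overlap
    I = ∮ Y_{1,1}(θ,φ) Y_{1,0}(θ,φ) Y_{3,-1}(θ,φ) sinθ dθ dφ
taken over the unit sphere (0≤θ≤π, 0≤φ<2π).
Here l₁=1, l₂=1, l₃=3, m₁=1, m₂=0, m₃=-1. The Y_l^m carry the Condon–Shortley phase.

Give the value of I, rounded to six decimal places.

0.000000

|1−1|≤3≤1+1 violated ⇒ I = 0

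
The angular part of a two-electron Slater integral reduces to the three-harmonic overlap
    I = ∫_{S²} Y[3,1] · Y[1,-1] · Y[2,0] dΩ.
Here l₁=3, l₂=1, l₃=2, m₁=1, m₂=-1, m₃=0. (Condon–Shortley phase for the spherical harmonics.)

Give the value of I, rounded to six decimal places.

-0.202301

Rules hold: Σm=0, L=6 even, 2≤2≤4.
N = 7·3·5 = 105
Δ = 2!·4!·0!/7! = 1/105
Racah Σ t=1..1: t=1:−1/4 = -1/4
⇒ 3j(3 1 2; 0 0 0)² = 3/35, sgn -1
Racah Σ t=0..0: t=0:+1/8 = 1/8
⇒ 3j(3 1 2; 1 -1 0)² = 2/35, sgn +1
4πI² = N·(3j₀)²·(3jₘ)² = 18/35
I = -1·√(0.514286/4π) = -0.20230066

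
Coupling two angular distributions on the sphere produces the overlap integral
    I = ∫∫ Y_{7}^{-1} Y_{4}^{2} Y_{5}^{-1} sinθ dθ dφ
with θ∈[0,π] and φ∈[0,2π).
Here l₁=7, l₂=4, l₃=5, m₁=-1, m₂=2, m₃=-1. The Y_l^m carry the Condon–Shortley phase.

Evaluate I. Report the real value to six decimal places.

0.093380

Checks pass: Σm=0; 16 even; l₃=5∈[3,11].
(2·7+1)(2·4+1)(2·5+1) = 1485
Δ: 6! 8! 2! / 17! → 1/6126120
sum: t=2:+1/69120 t=3:−1/20736 t=4:+1/69120 = -1/51840
3j²(7 4 5; 0 0 0) = Δ·Π!·Σ² = 280/21879  (sign +1)
sum: t=4:+1/55296 t=5:−1/86400 t=6:+1/2073600 = 29/4147200
3j²(7 4 5; -1 2 -1) = Δ·Π!·Σ² = 841/145860  (sign +1)
combine: 4πI² = 1485·280/21879·841/145860 = 58870/537251
take √, sign +1: I = 0.09337991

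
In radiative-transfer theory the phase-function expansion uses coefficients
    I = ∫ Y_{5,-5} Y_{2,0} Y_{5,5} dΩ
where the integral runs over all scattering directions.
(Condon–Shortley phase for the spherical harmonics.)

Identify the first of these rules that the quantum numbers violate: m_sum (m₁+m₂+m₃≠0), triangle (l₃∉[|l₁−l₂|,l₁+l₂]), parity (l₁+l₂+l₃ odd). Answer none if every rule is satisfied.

Σmᵢ = 0  ✓
l₃∈[|l₁−l₂|,l₁+l₂]=[3,7], have l₃=5  ✓
Σlᵢ = 12 ⇒ even  ✓

none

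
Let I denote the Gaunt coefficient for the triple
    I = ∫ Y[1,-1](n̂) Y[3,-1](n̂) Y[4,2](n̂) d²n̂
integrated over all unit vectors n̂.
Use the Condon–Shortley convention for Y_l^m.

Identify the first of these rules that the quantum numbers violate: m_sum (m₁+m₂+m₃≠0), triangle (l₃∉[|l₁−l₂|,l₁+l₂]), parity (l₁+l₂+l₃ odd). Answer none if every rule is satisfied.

none

m₁+m₂+m₃ = -1 − 1 + 2 = 0  ✓
triangle: |1−3|=2 ≤ l₃=4 ≤ 1+3=4  ✓
parity: l₁+l₂+l₃ = 8 is even  ✓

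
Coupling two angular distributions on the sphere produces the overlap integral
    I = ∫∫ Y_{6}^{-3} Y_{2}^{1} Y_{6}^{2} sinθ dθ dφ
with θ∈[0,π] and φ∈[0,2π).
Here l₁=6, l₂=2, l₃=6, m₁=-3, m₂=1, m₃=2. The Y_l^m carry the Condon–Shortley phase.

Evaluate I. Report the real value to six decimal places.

Checks pass: Σm=0; 14 even; l₃=6∈[4,8].
(2·6+1)(2·2+1)(2·6+1) = 845
Δ: 2! 10! 2! / 15! → 1/90090
sum: t=0:+1/69120 t=1:−1/14400 t=2:+1/69120 = -7/172800
3j²(6 2 6; 0 0 0) = Δ·Π!·Σ² = 14/715  (sign -1)
sum: t=1:−1/161280 t=2:+1/60480 = 1/96768
3j²(6 2 6; -3 1 2) = Δ·Π!·Σ² = 15/1001  (sign +1)
combine: 4πI² = 845·14/715·15/1001 = 30/121
take √, sign -1: I = -0.14046335

-0.140463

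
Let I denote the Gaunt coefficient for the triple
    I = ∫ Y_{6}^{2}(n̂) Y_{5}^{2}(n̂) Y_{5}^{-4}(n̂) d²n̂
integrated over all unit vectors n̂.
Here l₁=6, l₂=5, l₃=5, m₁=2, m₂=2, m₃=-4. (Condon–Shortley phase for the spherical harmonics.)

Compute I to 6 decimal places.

m-sum 0 ✓  L=16 even ✓  1≤5≤11 ✓
Π(2lᵢ+1) = 13×11×11 = 1573
triangle coeff Δ(6,5,5) = 1/28588560
Σ_t [1,5]: t=1:−1/345600 t=2:+1/13824 t=3:−1/5184 t=4:+1/13824 t=5:−1/345600 = -7/129600
(3j)²=80/7293 [(6 5 5; 0 0 0)], sign=+1
Σ_t [3,4]: t=3:−1/103680 t=4:+1/207360 = -1/207360
(3j)²=21/2431 [(6 5 5; 2 2 -4)], sign=+1
⇒ 4πI² = 560/3757
I = (+1)√(560/3757/(4π)) = 0.10891018

0.108910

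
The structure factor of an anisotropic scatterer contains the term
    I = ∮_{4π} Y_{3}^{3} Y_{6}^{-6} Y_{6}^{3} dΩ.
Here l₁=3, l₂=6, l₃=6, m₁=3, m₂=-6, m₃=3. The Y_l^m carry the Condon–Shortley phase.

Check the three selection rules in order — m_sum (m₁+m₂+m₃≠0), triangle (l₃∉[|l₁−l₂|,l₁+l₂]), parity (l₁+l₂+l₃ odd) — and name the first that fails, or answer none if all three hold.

m₁+m₂+m₃ = 3 − 6 + 3 = 0  ✓
triangle: |3−6|=3 ≤ l₃=6 ≤ 3+6=9  ✓
parity: l₁+l₂+l₃ = 15 is odd  ✗

parity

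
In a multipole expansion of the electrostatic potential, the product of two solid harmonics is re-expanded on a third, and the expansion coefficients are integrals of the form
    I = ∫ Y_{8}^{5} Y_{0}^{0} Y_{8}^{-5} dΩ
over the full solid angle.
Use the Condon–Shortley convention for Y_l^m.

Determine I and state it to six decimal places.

Rules hold: Σm=0, L=16 even, 8≤8≤8.
N = 17·1·17 = 289
Δ = 0!·16!·0!/17! = 1/17
Racah Σ t=0..0: t=0:+1/1625702400 = 1/1625702400
⇒ 3j(8 0 8; 0 0 0)² = 1/17, sgn +1
Racah Σ t=0..0: t=0:+1/37362124800 = 1/37362124800
⇒ 3j(8 0 8; 5 0 -5)² = 1/17, sgn -1
4πI² = N·(3j₀)²·(3jₘ)² = 1/1
I = -1·√(1/4π) = -0.28209479

-0.282095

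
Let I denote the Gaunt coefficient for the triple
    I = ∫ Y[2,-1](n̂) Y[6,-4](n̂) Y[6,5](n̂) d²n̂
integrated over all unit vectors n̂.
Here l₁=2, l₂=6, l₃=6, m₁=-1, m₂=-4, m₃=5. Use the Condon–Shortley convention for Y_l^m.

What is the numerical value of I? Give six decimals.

-0.197649

m-sum 0 ✓  L=14 even ✓  4≤6≤8 ✓
Π(2lᵢ+1) = 5×13×13 = 845
triangle coeff Δ(2,6,6) = 1/90090
Σ_t [0,2]: t=0:+1/69120 t=1:−1/14400 t=2:+1/69120 = -7/172800
(3j)²=14/715 [(2 6 6; 0 0 0)], sign=-1
Σ_t [1,2]: t=1:−1/725760 t=2:+1/7257600 = -1/806400
(3j)²=27/910 [(2 6 6; -1 -4 5)], sign=+1
⇒ 4πI² = 27/55
I = (-1)√(27/55/(4π)) = -0.19764945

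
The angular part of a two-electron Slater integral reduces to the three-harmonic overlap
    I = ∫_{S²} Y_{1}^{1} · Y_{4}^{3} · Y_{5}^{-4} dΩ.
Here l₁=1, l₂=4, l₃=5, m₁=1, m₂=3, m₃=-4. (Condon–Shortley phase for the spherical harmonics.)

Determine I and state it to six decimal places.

0.294638

m-sum 0 ✓  L=10 even ✓  3≤5≤5 ✓
Π(2lᵢ+1) = 3×9×11 = 297
triangle coeff Δ(1,4,5) = 1/495
Σ_t [0,0]: t=0:+1/576 = 1/576
(3j)²=5/99 [(1 4 5; 0 0 0)], sign=-1
Σ_t [0,0]: t=0:+1/10080 = 1/10080
(3j)²=4/55 [(1 4 5; 1 3 -4)], sign=-1
⇒ 4πI² = 12/11
I = (+1)√(12/11/(4π)) = 0.29463840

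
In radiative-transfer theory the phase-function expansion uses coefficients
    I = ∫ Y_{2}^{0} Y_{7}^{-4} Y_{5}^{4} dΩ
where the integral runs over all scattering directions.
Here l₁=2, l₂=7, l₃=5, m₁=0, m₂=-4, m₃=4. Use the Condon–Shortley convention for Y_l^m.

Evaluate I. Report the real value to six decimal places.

Rules hold: Σm=0, L=14 even, 5≤5≤9.
N = 5·15·11 = 825
Δ = 4!·0!·10!/15! = 1/15015
Racah Σ t=2..2: t=2:+1/57600 = 1/57600
⇒ 3j(2 7 5; 0 0 0)² = 21/715, sgn -1
Racah Σ t=2..2: t=2:+1/1451520 = 1/1451520
⇒ 3j(2 7 5; 0 -4 4)² = 1/91, sgn -1
4πI² = N·(3j₀)²·(3jₘ)² = 45/169
I = +1·√(0.266272/4π) = 0.14556534

0.145565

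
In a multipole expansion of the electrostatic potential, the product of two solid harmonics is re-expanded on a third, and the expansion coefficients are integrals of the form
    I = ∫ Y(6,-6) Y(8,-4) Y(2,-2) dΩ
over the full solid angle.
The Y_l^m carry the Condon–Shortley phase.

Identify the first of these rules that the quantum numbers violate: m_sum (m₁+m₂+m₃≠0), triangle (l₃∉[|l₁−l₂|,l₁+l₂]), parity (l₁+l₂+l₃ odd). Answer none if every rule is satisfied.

m_sum

m₁+m₂+m₃ = -6 − 4 − 2 = -12  ✗
triangle: |6−8|=2 ≤ l₃=2 ≤ 6+8=14
parity: l₁+l₂+l₃ = 16 is even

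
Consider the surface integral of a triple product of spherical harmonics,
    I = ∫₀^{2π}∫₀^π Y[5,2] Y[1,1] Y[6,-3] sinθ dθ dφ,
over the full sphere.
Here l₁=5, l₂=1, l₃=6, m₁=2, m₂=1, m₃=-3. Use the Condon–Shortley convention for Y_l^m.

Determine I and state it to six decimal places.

-0.245154

Rules hold: Σm=0, L=12 even, 4≤6≤6.
N = 11·3·13 = 429
Δ = 0!·10!·2!/13! = 1/858
Racah Σ t=0..0: t=0:+1/14400 = 1/14400
⇒ 3j(5 1 6; 0 0 0)² = 6/143, sgn +1
Racah Σ t=0..0: t=0:+1/60480 = 1/60480
⇒ 3j(5 1 6; 2 1 -3)² = 6/143, sgn -1
4πI² = N·(3j₀)²·(3jₘ)² = 108/143
I = -1·√(0.755245/4π) = -0.24515397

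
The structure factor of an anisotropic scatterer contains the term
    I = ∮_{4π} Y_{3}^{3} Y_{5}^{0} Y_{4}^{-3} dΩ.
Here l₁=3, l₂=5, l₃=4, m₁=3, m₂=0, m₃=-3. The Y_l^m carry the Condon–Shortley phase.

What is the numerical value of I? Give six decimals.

Checks pass: Σm=0; 12 even; l₃=4∈[2,8].
(2·3+1)(2·5+1)(2·4+1) = 693
Δ: 4! 2! 6! / 13! → 1/180180
sum: t=1:−1/576 t=2:+1/144 t=3:−1/576 = 1/288
3j²(3 5 4; 0 0 0) = Δ·Π!·Σ² = 20/1001  (sign +1)
sum: t=0:+1/5760 = 1/5760
3j²(3 5 4; 3 0 -3) = Δ·Π!·Σ² = 5/572  (sign -1)
combine: 4πI² = 693·20/1001·5/572 = 225/1859
take √, sign -1: I = -0.09814013

-0.098140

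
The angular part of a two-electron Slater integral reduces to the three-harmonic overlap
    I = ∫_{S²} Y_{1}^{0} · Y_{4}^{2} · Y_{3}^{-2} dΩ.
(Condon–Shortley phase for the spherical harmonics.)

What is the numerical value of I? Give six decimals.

m-sum 0 ✓  L=8 even ✓  3≤3≤5 ✓
Π(2lᵢ+1) = 3×9×7 = 189
triangle coeff Δ(1,4,3) = 1/252
Σ_t [1,1]: t=1:−1/36 = -1/36
(3j)²=4/63 [(1 4 3; 0 0 0)], sign=+1
Σ_t [1,1]: t=1:−1/120 = -1/120
(3j)²=1/21 [(1 4 3; 0 2 -2)], sign=+1
⇒ 4πI² = 4/7
I = (+1)√(4/7/(4π)) = 0.21324362

0.213244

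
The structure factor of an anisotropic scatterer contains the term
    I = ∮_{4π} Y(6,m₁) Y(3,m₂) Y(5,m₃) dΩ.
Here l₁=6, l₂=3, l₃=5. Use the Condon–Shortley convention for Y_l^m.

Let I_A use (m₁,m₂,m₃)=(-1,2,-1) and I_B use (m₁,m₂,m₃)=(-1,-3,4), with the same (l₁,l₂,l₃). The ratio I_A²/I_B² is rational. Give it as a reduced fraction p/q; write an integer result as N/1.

7/2

l's match ⇒ only the (l;m) 3-j factors differ between A and B.
A: triangle coeff Δ(6,3,5) = 1/675675; Σ_t [3,4]: t=3:−1/6912 t=4:+1/17280 = -1/11520; (3j)²=2/143 [(6 3 5; -1 2 -1)], sign=-1
B: triangle coeff Δ(6,3,5) = 1/675675; Σ_t [0,0]: t=0:+1/241920 = 1/241920; (3j)²=4/1001 [(6 3 5; -1 -3 4)], sign=-1
I_A²/I_B² = (2/143)/(4/1001) = 7/2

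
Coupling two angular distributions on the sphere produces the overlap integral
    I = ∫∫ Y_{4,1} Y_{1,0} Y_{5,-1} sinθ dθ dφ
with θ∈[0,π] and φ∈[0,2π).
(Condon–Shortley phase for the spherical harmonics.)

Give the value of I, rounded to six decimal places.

-0.240571

Rules hold: Σm=0, L=10 even, 3≤5≤5.
N = 9·3·11 = 297
Δ = 0!·8!·2!/11! = 1/495
Racah Σ t=0..0: t=0:+1/576 = 1/576
⇒ 3j(4 1 5; 0 0 0)² = 5/99, sgn -1
Racah Σ t=0..0: t=0:+1/720 = 1/720
⇒ 3j(4 1 5; 1 0 -1)² = 8/165, sgn +1
4πI² = N·(3j₀)²·(3jₘ)² = 8/11
I = -1·√(0.727273/4π) = -0.24057125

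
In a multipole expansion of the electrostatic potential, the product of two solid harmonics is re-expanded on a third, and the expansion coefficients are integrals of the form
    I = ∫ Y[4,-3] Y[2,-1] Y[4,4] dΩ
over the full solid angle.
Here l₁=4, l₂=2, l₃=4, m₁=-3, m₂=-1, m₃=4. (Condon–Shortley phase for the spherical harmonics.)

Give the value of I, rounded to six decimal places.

0.198645

Checks pass: Σm=0; 10 even; l₃=4∈[2,6].
(2·4+1)(2·2+1)(2·4+1) = 405
Δ: 2! 6! 2! / 11! → 1/13860
sum: t=0:+1/192 t=1:−1/36 t=2:+1/192 = -5/288
3j²(4 2 4; 0 0 0) = Δ·Π!·Σ² = 20/693  (sign -1)
sum: t=1:−1/1440 = -1/1440
3j²(4 2 4; -3 -1 4) = Δ·Π!·Σ² = 7/165  (sign -1)
combine: 4πI² = 405·20/693·7/165 = 60/121
take √, sign +1: I = 0.19864517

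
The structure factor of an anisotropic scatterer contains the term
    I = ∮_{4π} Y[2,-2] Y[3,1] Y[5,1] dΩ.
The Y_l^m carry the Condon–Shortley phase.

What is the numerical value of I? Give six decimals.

-0.092802

m-sum 0 ✓  L=10 even ✓  1≤5≤5 ✓
Π(2lᵢ+1) = 5×7×11 = 385
triangle coeff Δ(2,3,5) = 1/2310
Σ_t [0,0]: t=0:+1/144 = 1/144
(3j)²=10/231 [(2 3 5; 0 0 0)], sign=-1
Σ_t [0,0]: t=0:+1/1152 = 1/1152
(3j)²=1/154 [(2 3 5; -2 1 1)], sign=+1
⇒ 4πI² = 25/231
I = (-1)√(25/231/(4π)) = -0.09280237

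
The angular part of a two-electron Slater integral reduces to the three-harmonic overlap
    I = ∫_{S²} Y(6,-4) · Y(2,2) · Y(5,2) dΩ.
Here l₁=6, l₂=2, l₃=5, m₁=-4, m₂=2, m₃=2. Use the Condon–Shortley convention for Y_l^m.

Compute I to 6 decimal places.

Σlᵢ=13 odd — θ-integrand is odd under cosθ→−cosθ; I=0

0.000000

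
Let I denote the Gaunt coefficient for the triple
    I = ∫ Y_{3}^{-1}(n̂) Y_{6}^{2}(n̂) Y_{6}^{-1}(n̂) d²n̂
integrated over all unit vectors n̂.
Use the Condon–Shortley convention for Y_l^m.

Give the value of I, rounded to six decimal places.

l₁+l₂+l₃=15 is odd: 3j(l;000)=0 ⇒ I=0

0.000000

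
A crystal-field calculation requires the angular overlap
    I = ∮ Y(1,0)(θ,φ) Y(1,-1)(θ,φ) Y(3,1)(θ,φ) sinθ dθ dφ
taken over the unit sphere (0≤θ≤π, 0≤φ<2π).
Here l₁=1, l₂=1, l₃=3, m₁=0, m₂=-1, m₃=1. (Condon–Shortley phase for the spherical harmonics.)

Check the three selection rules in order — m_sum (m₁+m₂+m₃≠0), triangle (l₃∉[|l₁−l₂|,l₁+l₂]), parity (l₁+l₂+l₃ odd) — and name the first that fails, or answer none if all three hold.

m₁+m₂+m₃ = 0 − 1 + 1 = 0  ✓
triangle: |1−1|=0 ≤ l₃=3 ≤ 1+1=2  ✗
parity: l₁+l₂+l₃ = 5 is odd

triangle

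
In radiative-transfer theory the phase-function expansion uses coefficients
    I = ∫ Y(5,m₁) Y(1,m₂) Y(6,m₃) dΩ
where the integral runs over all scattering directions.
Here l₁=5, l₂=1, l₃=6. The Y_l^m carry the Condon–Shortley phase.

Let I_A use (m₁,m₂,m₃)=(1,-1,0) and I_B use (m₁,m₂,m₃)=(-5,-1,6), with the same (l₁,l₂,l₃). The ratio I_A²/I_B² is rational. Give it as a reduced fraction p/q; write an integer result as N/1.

Same 5,1,6: normalisation and zero-m 3j drop out of the ratio.
A: Δ: 0! 10! 2! / 13! → 1/858; sum: t=0:+1/34560 = 1/34560; 3j²(5 1 6; 1 -1 0) = Δ·Π!·Σ² = 5/286  (sign +1)
B: Δ: 0! 10! 2! / 13! → 1/858; sum: t=0:+1/7257600 = 1/7257600; 3j²(5 1 6; -5 -1 6) = Δ·Π!·Σ² = 1/13  (sign +1)
I_A²/I_B² = (5/286)/(1/13) = 5/22

5/22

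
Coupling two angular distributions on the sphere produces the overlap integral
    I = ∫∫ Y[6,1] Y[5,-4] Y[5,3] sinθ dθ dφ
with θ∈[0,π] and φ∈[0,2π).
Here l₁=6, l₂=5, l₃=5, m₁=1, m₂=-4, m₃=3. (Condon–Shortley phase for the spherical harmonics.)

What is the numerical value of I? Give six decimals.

Checks pass: Σm=0; 16 even; l₃=5∈[1,11].
(2·6+1)(2·5+1)(2·5+1) = 1573
Δ: 6! 6! 4! / 17! → 1/28588560
sum: t=1:−1/345600 t=2:+1/13824 t=3:−1/5184 t=4:+1/13824 t=5:−1/345600 = -7/129600
3j²(6 5 5; 0 0 0) = Δ·Π!·Σ² = 80/7293  (sign +1)
sum: t=0:+1/518400 t=1:−1/138240 = -11/2073600
3j²(6 5 5; 1 -4 3) = Δ·Π!·Σ² = 77/4420  (sign -1)
combine: 4πI² = 1573·80/7293·77/4420 = 3388/11271
take √, sign -1: I = -0.15466268

-0.154663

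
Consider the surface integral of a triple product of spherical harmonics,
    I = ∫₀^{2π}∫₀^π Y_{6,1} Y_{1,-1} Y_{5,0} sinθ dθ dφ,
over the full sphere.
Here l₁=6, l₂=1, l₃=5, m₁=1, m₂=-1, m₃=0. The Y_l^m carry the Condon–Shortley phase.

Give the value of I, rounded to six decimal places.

Rules hold: Σm=0, L=12 even, 5≤5≤7.
N = 13·3·11 = 429
Δ = 2!·10!·0!/13! = 1/858
Racah Σ t=1..1: t=1:−1/14400 = -1/14400
⇒ 3j(6 1 5; 0 0 0)² = 6/143, sgn +1
Racah Σ t=0..0: t=0:+1/28800 = 1/28800
⇒ 3j(6 1 5; 1 -1 0)² = 7/286, sgn -1
4πI² = N·(3j₀)²·(3jₘ)² = 63/143
I = -1·√(0.440559/4π) = -0.18723944

-0.187239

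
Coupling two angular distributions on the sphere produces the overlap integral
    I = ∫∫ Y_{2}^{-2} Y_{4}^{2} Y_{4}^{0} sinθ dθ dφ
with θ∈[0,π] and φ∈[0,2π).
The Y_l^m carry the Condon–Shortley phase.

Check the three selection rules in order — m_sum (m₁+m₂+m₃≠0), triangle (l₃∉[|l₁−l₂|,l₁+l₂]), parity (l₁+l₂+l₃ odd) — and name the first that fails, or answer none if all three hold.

none

m₁+m₂+m₃ = -2 + 2 + 0 = 0  ✓
triangle: |2−4|=2 ≤ l₃=4 ≤ 2+4=6  ✓
parity: l₁+l₂+l₃ = 10 is even  ✓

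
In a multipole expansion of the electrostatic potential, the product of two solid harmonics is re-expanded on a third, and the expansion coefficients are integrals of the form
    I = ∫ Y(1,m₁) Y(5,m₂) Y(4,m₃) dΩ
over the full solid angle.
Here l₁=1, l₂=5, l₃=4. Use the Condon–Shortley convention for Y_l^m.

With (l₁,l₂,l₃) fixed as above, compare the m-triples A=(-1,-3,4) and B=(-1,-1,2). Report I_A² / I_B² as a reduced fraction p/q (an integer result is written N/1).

1/6

l's match ⇒ only the (l;m) 3-j factors differ between A and B.
A: triangle coeff Δ(1,5,4) = 1/495; Σ_t [2,2]: t=2:+1/80640 = 1/80640; (3j)²=1/495 [(1 5 4; -1 -3 4)], sign=+1
B: triangle coeff Δ(1,5,4) = 1/495; Σ_t [2,2]: t=2:+1/2880 = 1/2880; (3j)²=2/165 [(1 5 4; -1 -1 2)], sign=+1
I_A²/I_B² = (1/495)/(2/165) = 1/6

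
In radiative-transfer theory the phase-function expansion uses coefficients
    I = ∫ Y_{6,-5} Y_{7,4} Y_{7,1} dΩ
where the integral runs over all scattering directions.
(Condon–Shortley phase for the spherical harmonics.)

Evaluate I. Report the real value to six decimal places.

Rules hold: Σm=0, L=20 even, 1≤7≤13.
N = 13·15·15 = 2925
Δ = 6!·6!·8!/21! = 1/2444321880
Racah Σ t=0..6: t=0:+1/2612736000 t=1:−1/20736000 t=2:+1/1658880 t=3:−1/746496 t=4:+1/1658880 t=5:−1/20736000 t=6:+1/2612736000 = -1/4354560
⇒ 3j(6 7 7; 0 0 0)² = 1000/138567, sgn +1
Racah Σ t=5..6: t=5:−1/124416000 t=6:+1/62208000 = 1/124416000
⇒ 3j(6 7 7; -5 4 1)² = 154/20995, sgn +1
4πI² = N·(3j₀)²·(3jₘ)² = 210000/1356277
I = +1·√(0.154836/4π) = 0.11100193

0.111002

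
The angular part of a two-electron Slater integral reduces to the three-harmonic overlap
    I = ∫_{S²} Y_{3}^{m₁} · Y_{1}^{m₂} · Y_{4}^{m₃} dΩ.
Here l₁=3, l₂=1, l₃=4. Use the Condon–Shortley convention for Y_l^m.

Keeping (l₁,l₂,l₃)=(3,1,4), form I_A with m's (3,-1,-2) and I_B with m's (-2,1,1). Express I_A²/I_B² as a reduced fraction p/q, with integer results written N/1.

1/3

Same 3,1,4: normalisation and zero-m 3j drop out of the ratio.
A: Δ: 0! 6! 2! / 9! → 1/252; sum: t=0:+1/1440 = 1/1440; 3j²(3 1 4; 3 -1 -2) = Δ·Π!·Σ² = 1/252  (sign +1)
B: Δ: 0! 6! 2! / 9! → 1/252; sum: t=0:+1/240 = 1/240; 3j²(3 1 4; -2 1 1) = Δ·Π!·Σ² = 1/84  (sign -1)
I_A²/I_B² = (1/252)/(1/84) = 1/3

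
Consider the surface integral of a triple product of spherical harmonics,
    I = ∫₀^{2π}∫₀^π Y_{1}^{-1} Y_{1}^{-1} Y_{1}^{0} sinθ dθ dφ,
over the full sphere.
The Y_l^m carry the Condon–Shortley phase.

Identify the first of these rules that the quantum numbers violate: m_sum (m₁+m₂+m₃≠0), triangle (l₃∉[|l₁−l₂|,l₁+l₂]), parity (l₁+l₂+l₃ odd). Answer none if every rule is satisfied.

m₁+m₂+m₃ = -1 − 1 + 0 = -2  ✗
triangle: |1−1|=0 ≤ l₃=1 ≤ 1+1=2
parity: l₁+l₂+l₃ = 3 is odd

m_sum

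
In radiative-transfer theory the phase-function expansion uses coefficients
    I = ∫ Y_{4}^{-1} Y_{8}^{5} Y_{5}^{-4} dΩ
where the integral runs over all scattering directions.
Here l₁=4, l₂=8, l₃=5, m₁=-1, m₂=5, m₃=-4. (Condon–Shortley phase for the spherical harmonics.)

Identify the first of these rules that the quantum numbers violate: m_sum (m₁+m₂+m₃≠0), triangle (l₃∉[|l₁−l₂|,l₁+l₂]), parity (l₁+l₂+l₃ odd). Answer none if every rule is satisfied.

parity

azimuthal sum: -1 + 5 − 4 = 0  ✓
4 ≤ 5 ≤ 12 (triangle on l)  ✓
L = 4 + 8 + 5 = 17 (odd)  ✗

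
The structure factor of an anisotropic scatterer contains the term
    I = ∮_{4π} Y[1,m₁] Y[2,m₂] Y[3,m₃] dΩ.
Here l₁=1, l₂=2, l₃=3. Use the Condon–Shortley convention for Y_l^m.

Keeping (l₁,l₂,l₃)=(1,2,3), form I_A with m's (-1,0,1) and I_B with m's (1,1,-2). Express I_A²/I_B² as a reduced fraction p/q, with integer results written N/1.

l's match ⇒ only the (l;m) 3-j factors differ between A and B.
A: triangle coeff Δ(1,2,3) = 1/105; Σ_t [0,0]: t=0:+1/8 = 1/8; (3j)²=2/35 [(1 2 3; -1 0 1)], sign=+1
B: triangle coeff Δ(1,2,3) = 1/105; Σ_t [0,0]: t=0:+1/12 = 1/12; (3j)²=2/21 [(1 2 3; 1 1 -2)], sign=-1
I_A²/I_B² = (2/35)/(2/21) = 3/5

3/5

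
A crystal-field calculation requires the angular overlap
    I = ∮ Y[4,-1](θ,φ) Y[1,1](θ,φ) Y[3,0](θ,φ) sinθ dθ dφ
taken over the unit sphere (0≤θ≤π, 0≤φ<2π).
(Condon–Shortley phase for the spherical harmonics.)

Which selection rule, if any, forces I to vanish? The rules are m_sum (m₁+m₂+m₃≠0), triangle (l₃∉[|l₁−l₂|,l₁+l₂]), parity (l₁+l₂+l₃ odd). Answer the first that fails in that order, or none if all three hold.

m₁+m₂+m₃ = -1 + 1 + 0 = 0  ✓
triangle: |4−1|=3 ≤ l₃=3 ≤ 4+1=5  ✓
parity: l₁+l₂+l₃ = 8 is even  ✓

none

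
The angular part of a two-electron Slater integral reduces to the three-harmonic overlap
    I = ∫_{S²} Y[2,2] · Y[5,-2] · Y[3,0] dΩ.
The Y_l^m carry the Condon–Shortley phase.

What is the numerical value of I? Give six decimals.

Checks pass: Σm=0; 10 even; l₃=3∈[3,7].
(2·2+1)(2·5+1)(2·3+1) = 385
Δ: 4! 0! 6! / 11! → 1/2310
sum: t=2:+1/144 = 1/144
3j²(2 5 3; 0 0 0) = Δ·Π!·Σ² = 10/231  (sign -1)
sum: t=0:+1/864 = 1/864
3j²(2 5 3; 2 -2 0) = Δ·Π!·Σ² = 1/66  (sign -1)
combine: 4πI² = 385·10/231·1/66 = 25/99
take √, sign +1: I = 0.14175797

0.141758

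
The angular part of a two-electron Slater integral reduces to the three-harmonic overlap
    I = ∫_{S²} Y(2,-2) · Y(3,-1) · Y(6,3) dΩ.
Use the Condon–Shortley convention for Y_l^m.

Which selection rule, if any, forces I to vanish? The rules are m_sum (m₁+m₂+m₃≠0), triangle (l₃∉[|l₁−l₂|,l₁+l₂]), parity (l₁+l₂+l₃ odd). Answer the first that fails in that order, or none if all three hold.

Σmᵢ = 0  ✓
l₃∈[|l₁−l₂|,l₁+l₂]=[1,5], have l₃=6  ✗
Σlᵢ = 11 ⇒ odd

triangle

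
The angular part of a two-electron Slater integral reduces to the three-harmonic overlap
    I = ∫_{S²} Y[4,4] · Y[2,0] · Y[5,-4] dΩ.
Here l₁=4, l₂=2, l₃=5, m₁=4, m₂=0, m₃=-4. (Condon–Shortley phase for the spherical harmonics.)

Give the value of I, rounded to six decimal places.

0.000000

Σlᵢ=11 odd — θ-integrand is odd under cosθ→−cosθ; I=0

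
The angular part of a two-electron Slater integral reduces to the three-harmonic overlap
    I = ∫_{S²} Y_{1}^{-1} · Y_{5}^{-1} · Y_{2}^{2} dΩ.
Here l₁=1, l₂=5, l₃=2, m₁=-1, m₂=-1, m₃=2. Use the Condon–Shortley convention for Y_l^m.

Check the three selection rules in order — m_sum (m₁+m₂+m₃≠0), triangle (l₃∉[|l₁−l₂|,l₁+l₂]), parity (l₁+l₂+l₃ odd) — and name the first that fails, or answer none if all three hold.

triangle

Σmᵢ = 0  ✓
l₃∈[|l₁−l₂|,l₁+l₂]=[4,6], have l₃=2  ✗
Σlᵢ = 8 ⇒ even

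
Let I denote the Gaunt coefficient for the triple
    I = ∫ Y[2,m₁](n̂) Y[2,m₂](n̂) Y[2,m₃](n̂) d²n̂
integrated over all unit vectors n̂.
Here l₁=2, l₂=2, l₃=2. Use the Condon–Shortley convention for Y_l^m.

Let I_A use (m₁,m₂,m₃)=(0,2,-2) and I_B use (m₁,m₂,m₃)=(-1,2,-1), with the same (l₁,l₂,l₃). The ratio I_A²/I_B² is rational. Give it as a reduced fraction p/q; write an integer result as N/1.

l's match ⇒ only the (l;m) 3-j factors differ between A and B.
A: triangle coeff Δ(2,2,2) = 1/630; Σ_t [2,2]: t=2:+1/8 = 1/8; (3j)²=2/35 [(2 2 2; 0 2 -2)], sign=+1
B: triangle coeff Δ(2,2,2) = 1/630; Σ_t [2,2]: t=2:+1/4 = 1/4; (3j)²=3/35 [(2 2 2; -1 2 -1)], sign=-1
I_A²/I_B² = (2/35)/(3/35) = 2/3

2/3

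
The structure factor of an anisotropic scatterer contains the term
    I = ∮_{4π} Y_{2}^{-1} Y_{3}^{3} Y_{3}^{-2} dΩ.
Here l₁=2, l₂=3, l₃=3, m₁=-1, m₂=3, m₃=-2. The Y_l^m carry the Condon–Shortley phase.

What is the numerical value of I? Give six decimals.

-0.210261

m-sum 0 ✓  L=8 even ✓  1≤3≤5 ✓
Π(2lᵢ+1) = 5×7×7 = 245
triangle coeff Δ(2,3,3) = 1/3780
Σ_t [0,2]: t=0:+1/24 t=1:−1/4 t=2:+1/24 = -1/6
(3j)²=4/105 [(2 3 3; 0 0 0)], sign=+1
Σ_t [2,2]: t=2:+1/48 = 1/48
(3j)²=5/84 [(2 3 3; -1 3 -2)], sign=-1
⇒ 4πI² = 5/9
I = (-1)√(5/9/(4π)) = -0.21026104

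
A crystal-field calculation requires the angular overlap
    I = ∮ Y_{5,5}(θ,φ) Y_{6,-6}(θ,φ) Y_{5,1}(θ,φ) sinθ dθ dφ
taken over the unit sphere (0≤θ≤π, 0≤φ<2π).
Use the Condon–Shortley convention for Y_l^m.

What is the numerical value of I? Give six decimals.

0.096539

Rules hold: Σm=0, L=16 even, 1≤5≤11.
N = 11·13·11 = 1573
Δ = 6!·4!·6!/17! = 1/28588560
Racah Σ t=1..5: t=1:−1/345600 t=2:+1/13824 t=3:−1/5184 t=4:+1/13824 t=5:−1/345600 = -7/129600
⇒ 3j(5 6 5; 0 0 0)² = 80/7293, sgn +1
Racah Σ t=0..0: t=0:+1/12441600 = 1/12441600
⇒ 3j(5 6 5; 5 -6 1)² = 3/442, sgn +1
4πI² = N·(3j₀)²·(3jₘ)² = 440/3757
I = +1·√(0.117115/4π) = 0.09653856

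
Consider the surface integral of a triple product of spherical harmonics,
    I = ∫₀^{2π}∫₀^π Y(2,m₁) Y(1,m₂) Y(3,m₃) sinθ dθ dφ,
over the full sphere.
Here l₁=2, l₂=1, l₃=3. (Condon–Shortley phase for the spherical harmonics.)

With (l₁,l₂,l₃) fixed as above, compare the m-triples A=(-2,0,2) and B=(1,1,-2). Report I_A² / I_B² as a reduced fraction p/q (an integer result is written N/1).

1/2

Same 2,1,3: normalisation and zero-m 3j drop out of the ratio.
A: Δ: 0! 4! 2! / 7! → 1/105; sum: t=0:+1/24 = 1/24; 3j²(2 1 3; -2 0 2) = Δ·Π!·Σ² = 1/21  (sign -1)
B: Δ: 0! 4! 2! / 7! → 1/105; sum: t=0:+1/12 = 1/12; 3j²(2 1 3; 1 1 -2) = Δ·Π!·Σ² = 2/21  (sign -1)
I_A²/I_B² = (1/21)/(2/21) = 1/2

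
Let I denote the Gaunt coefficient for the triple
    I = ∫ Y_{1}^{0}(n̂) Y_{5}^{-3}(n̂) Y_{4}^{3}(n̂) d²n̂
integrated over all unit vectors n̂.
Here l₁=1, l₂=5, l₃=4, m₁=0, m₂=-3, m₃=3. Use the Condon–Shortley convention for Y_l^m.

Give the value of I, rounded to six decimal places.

m-sum 0 ✓  L=10 even ✓  4≤4≤6 ✓
Π(2lᵢ+1) = 3×11×9 = 297
triangle coeff Δ(1,5,4) = 1/495
Σ_t [1,1]: t=1:−1/576 = -1/576
(3j)²=5/99 [(1 5 4; 0 0 0)], sign=-1
Σ_t [1,1]: t=1:−1/5040 = -1/5040
(3j)²=16/495 [(1 5 4; 0 -3 3)], sign=+1
⇒ 4πI² = 16/33
I = (-1)√(16/33/(4π)) = -0.19642560

-0.196426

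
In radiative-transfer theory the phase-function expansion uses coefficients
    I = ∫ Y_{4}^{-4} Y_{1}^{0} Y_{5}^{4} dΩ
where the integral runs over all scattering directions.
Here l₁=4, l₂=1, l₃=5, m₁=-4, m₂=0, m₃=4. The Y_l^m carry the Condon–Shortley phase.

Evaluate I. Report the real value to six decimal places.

0.147319

Checks pass: Σm=0; 10 even; l₃=5∈[3,5].
(2·4+1)(2·1+1)(2·5+1) = 297
Δ: 0! 8! 2! / 11! → 1/495
sum: t=0:+1/576 = 1/576
3j²(4 1 5; 0 0 0) = Δ·Π!·Σ² = 5/99  (sign -1)
sum: t=0:+1/40320 = 1/40320
3j²(4 1 5; -4 0 4) = Δ·Π!·Σ² = 1/55  (sign -1)
combine: 4πI² = 297·5/99·1/55 = 3/11
take √, sign +1: I = 0.14731920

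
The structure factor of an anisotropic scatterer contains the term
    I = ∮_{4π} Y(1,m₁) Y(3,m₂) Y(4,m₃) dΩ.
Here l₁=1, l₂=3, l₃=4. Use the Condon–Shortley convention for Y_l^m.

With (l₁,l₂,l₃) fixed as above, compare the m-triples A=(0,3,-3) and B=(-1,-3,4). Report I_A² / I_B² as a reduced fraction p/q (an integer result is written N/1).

Shared (l₁,l₂,l₃)=(1,3,4): N and (l;000)² cancel in I_A²/I_B².
A: Δ = 0!·2!·6!/9! = 1/252; Racah Σ t=0..0: t=0:+1/720 = 1/720; ⇒ 3j(1 3 4; 0 3 -3)² = 1/36, sgn -1
B: Δ = 0!·2!·6!/9! = 1/252; Racah Σ t=0..0: t=0:+1/1440 = 1/1440; ⇒ 3j(1 3 4; -1 -3 4)² = 1/9, sgn +1
I_A²/I_B² = (1/36)/(1/9) = 1/4

1/4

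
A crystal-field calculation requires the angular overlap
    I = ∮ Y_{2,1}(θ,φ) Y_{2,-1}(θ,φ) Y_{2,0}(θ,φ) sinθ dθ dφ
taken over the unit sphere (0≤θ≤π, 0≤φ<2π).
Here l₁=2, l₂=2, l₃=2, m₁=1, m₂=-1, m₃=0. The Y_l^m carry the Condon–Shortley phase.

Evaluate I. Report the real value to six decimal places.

Rules hold: Σm=0, L=6 even, 0≤2≤4.
N = 5·5·5 = 125
Δ = 2!·2!·2!/7! = 1/630
Racah Σ t=0..2: t=0:+1/8 t=1:−1/1 t=2:+1/8 = -3/4
⇒ 3j(2 2 2; 0 0 0)² = 2/35, sgn -1
Racah Σ t=0..1: t=0:+1/2 t=1:−1/4 = 1/4
⇒ 3j(2 2 2; 1 -1 0)² = 1/70, sgn +1
4πI² = N·(3j₀)²·(3jₘ)² = 5/49
I = -1·√(0.102041/4π) = -0.09011188

-0.090112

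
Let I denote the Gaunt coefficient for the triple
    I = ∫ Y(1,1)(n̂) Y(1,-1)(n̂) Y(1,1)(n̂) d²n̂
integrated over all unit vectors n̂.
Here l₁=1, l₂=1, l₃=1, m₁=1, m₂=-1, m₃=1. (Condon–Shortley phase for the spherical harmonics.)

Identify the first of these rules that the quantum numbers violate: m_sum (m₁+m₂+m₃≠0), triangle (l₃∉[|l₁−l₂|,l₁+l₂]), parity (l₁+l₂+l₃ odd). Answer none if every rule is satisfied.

Σmᵢ = 1  ✗
l₃∈[|l₁−l₂|,l₁+l₂]=[0,2], have l₃=1
Σlᵢ = 3 ⇒ odd

m_sum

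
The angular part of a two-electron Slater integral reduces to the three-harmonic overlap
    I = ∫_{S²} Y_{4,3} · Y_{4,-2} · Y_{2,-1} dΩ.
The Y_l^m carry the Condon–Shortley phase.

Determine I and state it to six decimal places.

Rules hold: Σm=0, L=10 even, 0≤2≤8.
N = 9·9·5 = 405
Δ = 6!·2!·2!/11! = 1/13860
Racah Σ t=2..4: t=2:+1/192 t=3:−1/36 t=4:+1/192 = -5/288
⇒ 3j(4 4 2; 0 0 0)² = 20/693, sgn -1
Racah Σ t=0..1: t=0:+1/1440 t=1:−1/240 = -1/288
⇒ 3j(4 4 2; 3 -2 -1)² = 5/132, sgn +1
4πI² = N·(3j₀)²·(3jₘ)² = 375/847
I = -1·√(0.442739/4π) = -0.18770204

-0.187702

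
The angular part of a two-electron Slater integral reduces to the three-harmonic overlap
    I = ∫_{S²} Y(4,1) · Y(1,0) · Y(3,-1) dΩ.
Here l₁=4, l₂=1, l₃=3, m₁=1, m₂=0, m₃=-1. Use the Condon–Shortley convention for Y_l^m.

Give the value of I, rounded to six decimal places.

Rules hold: Σm=0, L=8 even, 3≤3≤5.
N = 9·3·7 = 189
Δ = 2!·6!·0!/9! = 1/252
Racah Σ t=1..1: t=1:−1/36 = -1/36
⇒ 3j(4 1 3; 0 0 0)² = 4/63, sgn +1
Racah Σ t=1..1: t=1:−1/48 = -1/48
⇒ 3j(4 1 3; 1 0 -1)² = 5/84, sgn -1
4πI² = N·(3j₀)²·(3jₘ)² = 5/7
I = -1·√(0.714286/4π) = -0.23841361

-0.238414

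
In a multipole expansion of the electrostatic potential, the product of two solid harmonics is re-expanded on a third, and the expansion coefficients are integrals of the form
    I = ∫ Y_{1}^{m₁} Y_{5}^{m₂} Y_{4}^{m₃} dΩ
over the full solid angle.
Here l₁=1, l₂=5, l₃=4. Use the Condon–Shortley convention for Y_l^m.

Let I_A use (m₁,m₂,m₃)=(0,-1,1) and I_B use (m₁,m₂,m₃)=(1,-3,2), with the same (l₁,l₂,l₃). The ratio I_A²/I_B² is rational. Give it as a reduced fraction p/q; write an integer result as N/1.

Shared (l₁,l₂,l₃)=(1,5,4): N and (l;000)² cancel in I_A²/I_B².
A: Δ = 2!·0!·8!/11! = 1/495; Racah Σ t=1..1: t=1:−1/720 = -1/720; ⇒ 3j(1 5 4; 0 -1 1)² = 8/165, sgn +1
B: Δ = 2!·0!·8!/11! = 1/495; Racah Σ t=0..0: t=0:+1/2880 = 1/2880; ⇒ 3j(1 5 4; 1 -3 2)² = 28/495, sgn +1
I_A²/I_B² = (8/165)/(28/495) = 6/7

6/7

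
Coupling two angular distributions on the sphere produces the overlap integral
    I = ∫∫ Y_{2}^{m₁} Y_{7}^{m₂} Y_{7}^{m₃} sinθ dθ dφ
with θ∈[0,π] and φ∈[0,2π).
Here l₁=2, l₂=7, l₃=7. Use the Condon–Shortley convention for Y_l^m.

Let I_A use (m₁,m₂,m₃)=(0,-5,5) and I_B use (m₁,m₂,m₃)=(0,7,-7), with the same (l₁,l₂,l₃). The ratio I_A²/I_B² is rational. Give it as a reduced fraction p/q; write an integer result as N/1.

Same 2,7,7: normalisation and zero-m 3j drop out of the ratio.
A: Δ: 2! 2! 12! / 17! → 1/185640; sum: t=0:+1/29030400 t=1:−1/39916800 t=2:+1/1916006400 = 19/1916006400; 3j²(2 7 7; 0 -5 5) = Δ·Π!·Σ² = 361/185640  (sign +1)
B: Δ: 2! 2! 12! / 17! → 1/185640; sum: t=2:+1/1916006400 = 1/1916006400; 3j²(2 7 7; 0 7 -7) = Δ·Π!·Σ² = 91/2040  (sign +1)
I_A²/I_B² = (361/185640)/(91/2040) = 361/8281

361/8281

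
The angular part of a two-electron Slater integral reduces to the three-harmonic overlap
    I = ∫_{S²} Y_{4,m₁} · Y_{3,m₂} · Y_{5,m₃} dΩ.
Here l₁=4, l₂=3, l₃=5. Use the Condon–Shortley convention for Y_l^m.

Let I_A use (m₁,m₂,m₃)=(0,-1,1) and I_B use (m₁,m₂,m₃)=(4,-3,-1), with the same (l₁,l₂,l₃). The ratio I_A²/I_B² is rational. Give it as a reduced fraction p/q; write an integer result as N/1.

121/42

Shared (l₁,l₂,l₃)=(4,3,5): N and (l;000)² cancel in I_A²/I_B².
A: Δ = 2!·6!·4!/13! = 1/180180; Racah Σ t=0..2: t=0:+1/384 t=1:−1/216 t=2:+1/2304 = -11/6912; ⇒ 3j(4 3 5; 0 -1 1)² = 11/1638, sgn -1
B: Δ = 2!·6!·4!/13! = 1/180180; Racah Σ t=0..0: t=0:+1/34560 = 1/34560; ⇒ 3j(4 3 5; 4 -3 -1)² = 1/429, sgn +1
I_A²/I_B² = (11/1638)/(1/429) = 121/42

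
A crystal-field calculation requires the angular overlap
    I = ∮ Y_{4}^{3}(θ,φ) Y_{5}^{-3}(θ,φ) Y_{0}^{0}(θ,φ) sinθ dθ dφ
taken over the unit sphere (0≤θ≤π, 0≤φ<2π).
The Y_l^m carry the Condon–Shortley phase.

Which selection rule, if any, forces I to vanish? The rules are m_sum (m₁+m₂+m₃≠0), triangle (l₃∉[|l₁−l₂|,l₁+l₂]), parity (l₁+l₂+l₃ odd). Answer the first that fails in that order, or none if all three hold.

azimuthal sum: 3 − 3 + 0 = 0  ✓
1 ≤ 0 ≤ 9 (triangle on l)  ✗
L = 4 + 5 + 0 = 9 (odd)

triangle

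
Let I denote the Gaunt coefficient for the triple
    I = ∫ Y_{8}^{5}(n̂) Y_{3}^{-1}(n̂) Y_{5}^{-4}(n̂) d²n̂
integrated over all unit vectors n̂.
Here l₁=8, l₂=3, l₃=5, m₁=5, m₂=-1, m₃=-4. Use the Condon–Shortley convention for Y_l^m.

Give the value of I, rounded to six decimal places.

-0.194444

m-sum 0 ✓  L=16 even ✓  5≤5≤11 ✓
Π(2lᵢ+1) = 17×7×11 = 1309
triangle coeff Δ(8,3,5) = 1/136136
Σ_t [3,3]: t=3:−1/518400 = -1/518400
(3j)²=56/2431 [(8 3 5; 0 0 0)], sign=+1
Σ_t [2,2]: t=2:+1/17418240 = 1/17418240
(3j)²=15/952 [(8 3 5; 5 -1 -4)], sign=-1
⇒ 4πI² = 105/221
I = (-1)√(105/221/(4π)) = -0.19444357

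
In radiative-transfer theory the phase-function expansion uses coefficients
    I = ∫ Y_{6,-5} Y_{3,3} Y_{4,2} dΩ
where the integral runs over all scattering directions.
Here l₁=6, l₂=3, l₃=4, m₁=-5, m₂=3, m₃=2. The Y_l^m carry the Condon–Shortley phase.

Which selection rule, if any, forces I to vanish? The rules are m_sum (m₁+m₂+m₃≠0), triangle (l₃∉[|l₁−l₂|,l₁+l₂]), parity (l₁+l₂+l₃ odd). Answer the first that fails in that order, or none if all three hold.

Σmᵢ = 0  ✓
l₃∈[|l₁−l₂|,l₁+l₂]=[3,9], have l₃=4  ✓
Σlᵢ = 13 ⇒ odd  ✗

parity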